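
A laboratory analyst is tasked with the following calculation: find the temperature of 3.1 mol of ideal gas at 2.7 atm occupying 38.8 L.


PV = nRT  (R = 0.08206 L·atm/(mol·K))
T = PV/(nR) = 2.7×38.8/(3.1×0.08206)
= 104.76/0.254386
= 411.82 K

411.82 K


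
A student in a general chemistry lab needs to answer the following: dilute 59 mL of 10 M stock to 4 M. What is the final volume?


C1V1 = C2V2
10 × 59 = 4 × V2
V2 = 590/4 = 147.5 mL

147.5 mL


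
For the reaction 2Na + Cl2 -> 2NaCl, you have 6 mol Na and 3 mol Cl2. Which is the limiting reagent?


Mole ratio available / coefficient:
  Na: 6/2 = 3.000
  Cl2: 3/1 = 3.000
Smaller ratio is limiting.

neither (stoichiometric); Na and Cl2 are fully consumed


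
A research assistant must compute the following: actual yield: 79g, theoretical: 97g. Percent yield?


% yield = actual/theoretical × 100
= 79/97 × 100
= 81.44%

81.44%


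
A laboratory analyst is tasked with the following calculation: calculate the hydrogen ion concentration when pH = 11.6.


[H+] = 10^(-pH) = 10^(-11.6)
= 2.51×10^-12 M

2.51×10^-12 M


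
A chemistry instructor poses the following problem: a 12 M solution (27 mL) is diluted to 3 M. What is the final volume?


C1V1 = C2V2
12 × 27 = 3 × V2
V2 = 324/3 = 108.0 mL

108.0 mL


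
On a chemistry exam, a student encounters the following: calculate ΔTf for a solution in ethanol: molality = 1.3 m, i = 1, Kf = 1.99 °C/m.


ΔTf = Kf × m × i
= 1.99 × 1.3 × 1
= 2.587 °C

2.587 °C


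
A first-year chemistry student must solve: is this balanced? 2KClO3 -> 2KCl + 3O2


Equation: 2KClO3 -> 2KCl + 3O2
Check atoms: Cl: 2=2, K: 2=2, O: 6=6
Balanced

Yes, balanced


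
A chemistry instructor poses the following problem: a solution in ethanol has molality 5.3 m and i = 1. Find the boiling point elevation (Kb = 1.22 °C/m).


ΔTb = Kb × m × i
= 1.22 × 5.3 × 1
= 6.466 °C

6.466 °C


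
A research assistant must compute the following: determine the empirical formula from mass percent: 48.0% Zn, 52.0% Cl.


Assume 100 g sample. Moles of each element:
  Zn: 48.0/65.38 = 0.734 mol
  Cl: 52.0/35.45 = 1.467 mol
Divide by smallest (0.734):
  Zn: 0.734/0.734 = 1.0
  Cl: 1.467/0.734 = 2.0
Empirical formula: ZnCl2

ZnCl2


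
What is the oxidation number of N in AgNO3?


(+1) + x + 3(-2) = 0, so x = +5
Oxidation number: +5

+5


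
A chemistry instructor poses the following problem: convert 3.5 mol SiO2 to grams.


M(SiO2) = 60.09 g/mol
mass = n × M = 3.5 × 60.09 = 210.32 g

210.32 g


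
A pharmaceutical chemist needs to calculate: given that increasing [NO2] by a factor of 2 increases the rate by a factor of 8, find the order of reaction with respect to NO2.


rate ∝ [NO2]^n
2^n = 8 → n = 3
Order in NO2: 3

3


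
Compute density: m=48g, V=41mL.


ρ = mass/volume
= 48/41
= 1.171 g/mL

1.171 g/mL


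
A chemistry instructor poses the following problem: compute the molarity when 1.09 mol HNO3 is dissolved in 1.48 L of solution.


M = n/V = 1.09/1.48 = 0.736 mol/L

0.736 M


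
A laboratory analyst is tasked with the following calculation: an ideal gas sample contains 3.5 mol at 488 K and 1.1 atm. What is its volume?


PV = nRT  (R = 0.08206 L·atm/(mol·K))
V = nRT/P = 3.5×0.08206×488/1.1
= 127.417 L

127.417 L


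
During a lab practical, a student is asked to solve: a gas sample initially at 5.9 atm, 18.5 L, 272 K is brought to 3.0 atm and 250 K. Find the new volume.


P1V1/T1 = P2V2/T2
V2 = P1V1T2/(T1P2)
= 5.9×18.5×250/(272×3.0)
= 33.441 L

33.441 L


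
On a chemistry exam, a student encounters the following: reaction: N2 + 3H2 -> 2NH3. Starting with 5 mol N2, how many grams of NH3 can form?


Mole ratio NH3:N2 = 2:1
n(NH3) = 5 × 2/1 = 10.000 mol
mass = 10.000 × 17.03 = 170.3 g

170.3 g


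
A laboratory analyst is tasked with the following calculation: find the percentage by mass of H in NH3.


M(NH3) = 1×14.01 + 3×1.008 = 17.034 g/mol
Mass of H = 3 × 1.008 = 3.024 g/mol
% H = 3.024/17.034 × 100 = 17.75%

17.75%


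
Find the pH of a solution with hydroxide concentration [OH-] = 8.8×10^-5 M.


pOH = -log10([OH-]) = -log10(8.8×10^-5)
= 5 - log10(8.8) = 4.06
pH = 14 - pOH = 14 - 4.06 = 9.94

9.94


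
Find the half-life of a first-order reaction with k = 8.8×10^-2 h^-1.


t½ = ln2/k = 0.693147/(8.8×10^-2 h^-1)
= 7.877 h

7.877 h


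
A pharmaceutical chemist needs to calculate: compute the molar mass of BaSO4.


M(BaSO4) = 1×137.33 + 1×32.07 + 4×16.0
= 137.33 + 32.07 + 64.0
= 233.4 g/mol

233.4 g/mol


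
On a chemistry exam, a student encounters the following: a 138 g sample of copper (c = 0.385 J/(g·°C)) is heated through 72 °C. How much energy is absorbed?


q = mcΔT = 138 × 0.385 × 72
= 3825.36 J

3825.36 J


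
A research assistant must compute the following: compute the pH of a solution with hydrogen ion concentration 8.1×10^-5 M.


pH = -log10([H+]) = -log10(8.1×10^-5)
= 5 - log10(8.1)
= 5 - 0.91
= 4.09

4.09


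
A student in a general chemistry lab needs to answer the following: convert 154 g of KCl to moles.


M(KCl) = 74.55 g/mol
n = mass/M = 154/74.55 = 2.0657 mol

2.0657 mol


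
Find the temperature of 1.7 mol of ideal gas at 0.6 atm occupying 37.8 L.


PV = nRT  (R = 0.08206 L·atm/(mol·K))
T = PV/(nR) = 0.6×37.8/(1.7×0.08206)
= 22.68/0.139502
= 162.58 K

162.58 K


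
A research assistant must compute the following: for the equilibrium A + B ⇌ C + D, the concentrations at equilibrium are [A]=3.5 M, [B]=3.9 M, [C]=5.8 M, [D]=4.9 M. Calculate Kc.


Kc = [C][D]/([A][B])
= (5.8^1 × 4.9^1)/(3.5^1 × 3.9^1)
= 28.42/13.65
= 2.082

2.082


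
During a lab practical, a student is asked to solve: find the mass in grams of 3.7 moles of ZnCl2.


M(ZnCl2) = 136.28 g/mol
mass = n × M = 3.7 × 136.28 = 504.24 g

504.24 g


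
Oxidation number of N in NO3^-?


x + 3(-2) = -1, so x = +5
Oxidation number: +5

+5


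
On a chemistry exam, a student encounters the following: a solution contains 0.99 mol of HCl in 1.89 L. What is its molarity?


M = n/V = 0.99/1.89 = 0.524 mol/L

0.524 M


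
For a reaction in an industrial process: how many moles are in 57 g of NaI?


M(NaI) = 149.89 g/mol
n = mass/M = 57/149.89 = 0.3803 mol

0.3803 mol


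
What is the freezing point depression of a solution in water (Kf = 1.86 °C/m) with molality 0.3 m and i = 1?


ΔTf = Kf × m × i
= 1.86 × 0.3 × 1
= 0.558 °C

0.558 °C


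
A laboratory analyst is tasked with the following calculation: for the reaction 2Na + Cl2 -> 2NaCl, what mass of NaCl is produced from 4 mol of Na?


Mole ratio NaCl:Na = 2:2
n(NaCl) = 4 × 2/2 = 4.000 mol
mass = 4.000 × 58.44 = 233.76 g

233.76 g


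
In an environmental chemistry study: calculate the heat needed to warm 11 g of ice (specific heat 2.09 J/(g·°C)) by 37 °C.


q = mcΔT = 11 × 2.09 × 37
= 850.63 J

850.63 J


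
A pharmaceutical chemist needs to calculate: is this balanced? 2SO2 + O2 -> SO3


Equation: 2SO2 + O2 -> SO3
Check atoms: O: 6≠3, S: 2≠1
Not balanced

No, not balanced


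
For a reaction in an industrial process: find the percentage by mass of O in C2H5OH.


M(C2H5OH) = 2×12.01 + 6×1.008 + 1×16.0 = 46.068 g/mol
Mass of O = 1 × 16.0 = 16.00 g/mol
% O = 16.00/46.068 × 100 = 34.73%

34.73%


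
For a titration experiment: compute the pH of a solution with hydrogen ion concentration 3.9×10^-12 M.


pH = -log10([H+]) = -log10(3.9×10^-12)
= 12 - log10(3.9)
= 12 - 0.59
= 11.41

11.41


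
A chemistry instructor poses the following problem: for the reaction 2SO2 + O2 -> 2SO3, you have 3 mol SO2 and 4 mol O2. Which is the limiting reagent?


Mole ratio available / coefficient:
  SO2: 3/2 = 1.500
  O2: 4/1 = 4.000
Smaller ratio is limiting.

SO2


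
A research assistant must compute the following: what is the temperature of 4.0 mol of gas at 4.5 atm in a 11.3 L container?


PV = nRT  (R = 0.08206 L·atm/(mol·K))
T = PV/(nR) = 4.5×11.3/(4.0×0.08206)
= 50.85/0.328240
= 154.92 K

154.92 K


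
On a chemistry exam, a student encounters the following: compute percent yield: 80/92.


% yield = actual/theoretical × 100
= 80/92 × 100
= 86.96%

86.96%


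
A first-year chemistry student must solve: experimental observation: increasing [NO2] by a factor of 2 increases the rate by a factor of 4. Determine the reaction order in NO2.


rate ∝ [NO2]^n
2^n = 4 → n = 2
Order in NO2: 2

2


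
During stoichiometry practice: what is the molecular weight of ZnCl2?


M(ZnCl2) = 1×65.38 + 2×35.45
= 65.38 + 70.9
= 136.28 g/mol

136.28 g/mol


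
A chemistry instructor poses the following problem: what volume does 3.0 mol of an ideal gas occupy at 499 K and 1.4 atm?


PV = nRT  (R = 0.08206 L·atm/(mol·K))
V = nRT/P = 3.0×0.08206×499/1.4
= 87.746 L

87.746 L


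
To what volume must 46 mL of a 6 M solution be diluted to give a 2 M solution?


C1V1 = C2V2
6 × 46 = 2 × V2
V2 = 276/2 = 138.0 mL

138.0 mL


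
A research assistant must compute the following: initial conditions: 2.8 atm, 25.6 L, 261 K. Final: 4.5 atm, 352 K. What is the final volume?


P1V1/T1 = P2V2/T2
V2 = P1V1T2/(T1P2)
= 2.8×25.6×352/(261×4.5)
= 21.483 L

21.483 L


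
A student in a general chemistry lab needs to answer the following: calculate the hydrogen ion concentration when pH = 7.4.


[H+] = 10^(-pH) = 10^(-7.4)
= 3.98×10^-8 M

3.98×10^-8 M


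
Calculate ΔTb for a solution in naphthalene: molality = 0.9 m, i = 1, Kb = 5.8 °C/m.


ΔTb = Kb × m × i
= 5.8 × 0.9 × 1
= 5.22 °C

5.22 °C


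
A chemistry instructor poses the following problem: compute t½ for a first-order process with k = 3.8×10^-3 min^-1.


t½ = ln2/k = 0.693147/(3.8×10^-3 min^-1)
= 182.4 min

182.4 min


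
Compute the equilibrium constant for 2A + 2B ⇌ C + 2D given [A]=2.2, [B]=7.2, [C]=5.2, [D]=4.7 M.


Kc = [C][D]^2/([A]^2[B]^2)
= (5.2^1 × 4.7^2)/(2.2^2 × 7.2^2)
= 114.868/250.9056
= 0.4578

0.4578


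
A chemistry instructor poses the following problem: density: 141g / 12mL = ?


ρ = mass/volume
= 141/12
= 11.75 g/mL

11.75 g/mL


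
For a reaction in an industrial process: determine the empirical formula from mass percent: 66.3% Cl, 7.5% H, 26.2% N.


Assume 100 g sample. Moles of each element:
  Cl: 66.3/35.45 = 1.87 mol
  H: 7.5/1.008 = 7.44 mol
  N: 26.2/14.01 = 1.87 mol
Divide by smallest (1.87):
  Cl: 1.87/1.87 = 1.0
  H: 7.44/1.87 = 3.98
  N: 1.87/1.87 = 1.0
Empirical formula: NH4Cl

NH4Cl


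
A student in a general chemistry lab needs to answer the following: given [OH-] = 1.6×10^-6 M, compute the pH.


pOH = -log10([OH-]) = -log10(1.6×10^-6)
= 6 - log10(1.6) = 5.8
pH = 14 - pOH = 14 - 5.8 = 8.2

8.2


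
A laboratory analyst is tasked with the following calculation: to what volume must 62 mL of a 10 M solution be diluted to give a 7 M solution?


C1V1 = C2V2
10 × 62 = 7 × V2
V2 = 620/7 = 88.57 mL

88.57 mL


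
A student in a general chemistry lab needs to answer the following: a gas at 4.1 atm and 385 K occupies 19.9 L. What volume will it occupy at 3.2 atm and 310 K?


P1V1/T1 = P2V2/T2
V2 = P1V1T2/(T1P2)
= 4.1×19.9×310/(385×3.2)
= 20.53 L

20.53 L


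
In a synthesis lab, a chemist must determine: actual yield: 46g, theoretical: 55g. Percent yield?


% yield = actual/theoretical × 100
= 46/55 × 100
= 83.64%

83.64%


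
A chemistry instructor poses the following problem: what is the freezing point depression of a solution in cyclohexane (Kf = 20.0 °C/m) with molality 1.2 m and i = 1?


ΔTf = Kf × m × i
= 20.0 × 1.2 × 1
= 24.0 °C

24.0 °C


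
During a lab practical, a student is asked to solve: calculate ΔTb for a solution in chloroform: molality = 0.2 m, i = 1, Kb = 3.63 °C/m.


ΔTb = Kb × m × i
= 3.63 × 0.2 × 1
= 0.726 °C

0.726 °C


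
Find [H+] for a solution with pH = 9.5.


[H+] = 10^(-pH) = 10^(-9.5)
= 3.16×10^-10 M

3.16×10^-10 M


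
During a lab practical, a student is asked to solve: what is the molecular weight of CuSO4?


M(CuSO4) = 1×63.55 + 1×32.07 + 4×16.0
= 63.55 + 32.07 + 64.0
= 159.62 g/mol

159.62 g/mol


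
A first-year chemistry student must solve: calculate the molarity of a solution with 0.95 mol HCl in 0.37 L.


M = n/V = 0.95/0.37 = 2.568 mol/L

2.568 M


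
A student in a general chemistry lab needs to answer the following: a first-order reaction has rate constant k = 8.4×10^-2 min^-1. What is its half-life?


t½ = ln2/k = 0.693147/(8.4×10^-2 min^-1)
= 8.252 min

8.252 min


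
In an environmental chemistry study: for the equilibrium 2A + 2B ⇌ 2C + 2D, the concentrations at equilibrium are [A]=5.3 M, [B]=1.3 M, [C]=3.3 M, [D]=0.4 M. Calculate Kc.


Kc = [C]^2[D]^2/([A]^2[B]^2)
= (3.3^2 × 0.4^2)/(5.3^2 × 1.3^2)
= 1.7424/47.4721
= 0.03670

0.03670


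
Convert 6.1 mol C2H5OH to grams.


M(C2H5OH) = 46.07 g/mol
mass = n × M = 6.1 × 46.07 = 281.03 g

281.03 g


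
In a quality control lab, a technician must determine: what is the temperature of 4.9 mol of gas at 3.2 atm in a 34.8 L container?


PV = nRT  (R = 0.08206 L·atm/(mol·K))
T = PV/(nR) = 3.2×34.8/(4.9×0.08206)
= 111.36/0.402094
= 276.95 K

276.95 K


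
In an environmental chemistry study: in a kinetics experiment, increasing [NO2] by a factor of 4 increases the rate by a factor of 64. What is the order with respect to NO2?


rate ∝ [NO2]^n
4^n = 64 → n = 3
Order in NO2: 3

3


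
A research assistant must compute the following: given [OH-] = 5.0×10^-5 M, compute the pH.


pOH = -log10([OH-]) = -log10(5.0×10^-5)
= 5 - log10(5.0) = 4.3
pH = 14 - pOH = 14 - 4.3 = 9.7

9.7


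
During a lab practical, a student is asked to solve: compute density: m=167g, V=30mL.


ρ = mass/volume
= 167/30
= 5.567 g/mL

5.567 g/mL


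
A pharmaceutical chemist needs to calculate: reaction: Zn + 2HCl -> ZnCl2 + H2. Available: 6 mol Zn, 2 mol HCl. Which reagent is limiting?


Mole ratio available / coefficient:
  Zn: 6/1 = 6.000
  HCl: 2/2 = 1.000
Smaller ratio is limiting.

HCl


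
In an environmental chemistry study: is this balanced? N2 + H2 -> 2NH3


Equation: N2 + H2 -> 2NH3
Check atoms: H: 2≠6, N: 2=2
Not balanced

No, not balanced


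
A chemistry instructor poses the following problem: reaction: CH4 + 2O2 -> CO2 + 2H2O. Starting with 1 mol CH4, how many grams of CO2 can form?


Mole ratio CO2:CH4 = 1:1
n(CO2) = 1 × 1/1 = 1.000 mol
mass = 1.000 × 44.01 = 44.01 g

44.01 g


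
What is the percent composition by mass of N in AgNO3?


M(AgNO3) = 1×107.87 + 1×14.01 + 3×16.0 = 169.88 g/mol
Mass of N = 1 × 14.01 = 14.01 g/mol
% N = 14.01/169.88 × 100 = 8.25%

8.25%


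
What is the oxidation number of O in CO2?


O is usually -2
Oxidation number: -2

-2


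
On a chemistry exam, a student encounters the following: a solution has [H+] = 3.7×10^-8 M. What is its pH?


pH = -log10([H+]) = -log10(3.7×10^-8)
= 8 - log10(3.7)
= 8 - 0.57
= 7.43

7.43


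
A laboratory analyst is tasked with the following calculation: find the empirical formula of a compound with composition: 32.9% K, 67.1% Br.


Assume 100 g sample. Moles of each element:
  K: 32.9/39.1 = 0.841 mol
  Br: 67.1/79.9 = 0.84 mol
Divide by smallest (0.84):
  K: 0.841/0.84 = 1.0
  Br: 0.84/0.84 = 1.0
Empirical formula: KBr

KBr


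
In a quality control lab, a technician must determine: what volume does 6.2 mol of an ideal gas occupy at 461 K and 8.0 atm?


PV = nRT  (R = 0.08206 L·atm/(mol·K))
V = nRT/P = 6.2×0.08206×461/8.0
= 29.318 L

29.318 L


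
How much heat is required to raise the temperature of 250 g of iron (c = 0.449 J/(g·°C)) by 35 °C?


q = mcΔT = 250 × 0.449 × 35
= 3928.75 J

3928.75 J


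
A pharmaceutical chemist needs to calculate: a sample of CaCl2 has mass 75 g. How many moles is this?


M(CaCl2) = 110.98 g/mol
n = mass/M = 75/110.98 = 0.6758 mol

0.6758 mol


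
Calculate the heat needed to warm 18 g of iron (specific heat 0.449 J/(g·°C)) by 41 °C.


q = mcΔT = 18 × 0.449 × 41
= 331.36 J

331.36 J


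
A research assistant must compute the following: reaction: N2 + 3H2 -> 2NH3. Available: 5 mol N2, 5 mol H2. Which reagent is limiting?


Mole ratio available / coefficient:
  N2: 5/1 = 5.000
  H2: 5/3 = 1.667
Smaller ratio is limiting.

H2


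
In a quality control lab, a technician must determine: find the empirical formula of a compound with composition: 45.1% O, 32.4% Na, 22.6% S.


Assume 100 g sample. Moles of each element:
  O: 45.1/16.0 = 2.819 mol
  Na: 32.4/22.99 = 1.409 mol
  S: 22.6/32.07 = 0.705 mol
Divide by smallest (0.705):
  O: 2.819/0.705 = 4.0
  Na: 1.409/0.705 = 2.0
  S: 0.705/0.705 = 1.0
Empirical formula: Na2SO4

Na2SO4


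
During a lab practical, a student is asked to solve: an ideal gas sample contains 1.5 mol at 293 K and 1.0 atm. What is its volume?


PV = nRT  (R = 0.08206 L·atm/(mol·K))
V = nRT/P = 1.5×0.08206×293/1.0
= 36.065 L

36.065 L


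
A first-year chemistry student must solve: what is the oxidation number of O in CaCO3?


O is usually -2
Oxidation number: -2

-2


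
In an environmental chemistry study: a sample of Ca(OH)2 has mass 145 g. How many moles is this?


M(Ca(OH)2) = 74.1 g/mol
n = mass/M = 145/74.1 = 1.9568 mol

1.9568 mol


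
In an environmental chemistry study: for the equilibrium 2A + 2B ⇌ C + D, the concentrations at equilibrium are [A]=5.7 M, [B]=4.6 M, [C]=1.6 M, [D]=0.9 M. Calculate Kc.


Kc = [C][D]/([A]^2[B]^2)
= (1.6^1 × 0.9^1)/(5.7^2 × 4.6^2)
= 1.44/687.4884
= 0.002095

0.002095


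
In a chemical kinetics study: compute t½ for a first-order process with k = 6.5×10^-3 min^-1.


t½ = ln2/k = 0.693147/(6.5×10^-3 min^-1)
= 106.6 min

106.6 min


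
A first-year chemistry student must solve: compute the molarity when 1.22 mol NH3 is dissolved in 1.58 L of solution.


M = n/V = 1.22/1.58 = 0.772 mol/L

0.772 M


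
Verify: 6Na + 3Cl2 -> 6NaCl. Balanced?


Equation: 6Na + 3Cl2 -> 6NaCl
Check atoms: Cl: 6=6, Na: 6=6
Balanced

Yes, balanced


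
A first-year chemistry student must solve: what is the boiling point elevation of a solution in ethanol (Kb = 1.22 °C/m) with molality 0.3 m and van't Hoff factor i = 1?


ΔTb = Kb × m × i
= 1.22 × 0.3 × 1
= 0.366 °C

0.366 °C


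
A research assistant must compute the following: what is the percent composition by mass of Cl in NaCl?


M(NaCl) = 1×22.99 + 1×35.45 = 58.44 g/mol
Mass of Cl = 1 × 35.45 = 35.45 g/mol
% Cl = 35.45/58.44 × 100 = 60.66%

60.66%


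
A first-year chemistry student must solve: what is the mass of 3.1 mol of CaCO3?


M(CaCO3) = 100.09 g/mol
mass = n × M = 3.1 × 100.09 = 310.28 g

310.28 g


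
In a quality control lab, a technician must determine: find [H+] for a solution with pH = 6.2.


[H+] = 10^(-pH) = 10^(-6.2)
= 6.31×10^-7 M

6.31×10^-7 M


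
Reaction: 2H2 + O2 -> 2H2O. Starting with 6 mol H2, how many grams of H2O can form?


Mole ratio H2O:H2 = 2:2
n(H2O) = 6 × 2/2 = 6.000 mol
mass = 6.000 × 18.02 = 108.12 g

108.12 g


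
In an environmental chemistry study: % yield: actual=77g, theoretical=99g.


% yield = actual/theoretical × 100
= 77/99 × 100
= 77.78%

77.78%


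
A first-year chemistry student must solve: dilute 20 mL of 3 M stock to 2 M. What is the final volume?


C1V1 = C2V2
3 × 20 = 2 × V2
V2 = 60/2 = 30.0 mL

30.0 mL


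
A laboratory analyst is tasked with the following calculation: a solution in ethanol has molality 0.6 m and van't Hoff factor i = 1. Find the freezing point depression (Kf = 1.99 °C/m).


ΔTf = Kf × m × i
= 1.99 × 0.6 × 1
= 1.194 °C

1.194 °C


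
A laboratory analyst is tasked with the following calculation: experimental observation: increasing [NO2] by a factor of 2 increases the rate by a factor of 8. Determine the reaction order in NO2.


rate ∝ [NO2]^n
2^n = 8 → n = 3
Order in NO2: 3

3


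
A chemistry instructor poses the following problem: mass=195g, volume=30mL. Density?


ρ = mass/volume
= 195/30
= 6.5 g/mL

6.5 g/mL


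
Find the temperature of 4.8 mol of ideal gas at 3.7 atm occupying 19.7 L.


PV = nRT  (R = 0.08206 L·atm/(mol·K))
T = PV/(nR) = 3.7×19.7/(4.8×0.08206)
= 72.89/0.393888
= 185.05 K

185.05 K


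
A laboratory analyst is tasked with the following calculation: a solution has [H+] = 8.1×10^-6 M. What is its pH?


pH = -log10([H+]) = -log10(8.1×10^-6)
= 6 - log10(8.1)
= 6 - 0.91
= 5.09

5.09


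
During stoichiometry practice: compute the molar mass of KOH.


M(KOH) = 1×39.1 + 1×16.0 + 1×1.008
= 39.1 + 16.0 + 1.01
= 56.11 g/mol

56.11 g/mol


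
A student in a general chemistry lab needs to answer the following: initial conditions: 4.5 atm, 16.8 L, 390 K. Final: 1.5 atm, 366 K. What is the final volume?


P1V1/T1 = P2V2/T2
V2 = P1V1T2/(T1P2)
= 4.5×16.8×366/(390×1.5)
= 47.298 L

47.298 L


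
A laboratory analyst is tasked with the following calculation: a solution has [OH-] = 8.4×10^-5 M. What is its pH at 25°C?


pOH = -log10([OH-]) = -log10(8.4×10^-5)
= 5 - log10(8.4) = 4.08
pH = 14 - pOH = 14 - 4.08 = 9.92

9.92


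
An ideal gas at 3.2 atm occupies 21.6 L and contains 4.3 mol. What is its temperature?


PV = nRT  (R = 0.08206 L·atm/(mol·K))
T = PV/(nR) = 3.2×21.6/(4.3×0.08206)
= 69.12/0.352858
= 195.89 K

195.89 K


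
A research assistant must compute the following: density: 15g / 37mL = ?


ρ = mass/volume
= 15/37
= 0.405 g/mL

0.405 g/mL


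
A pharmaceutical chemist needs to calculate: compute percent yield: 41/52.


% yield = actual/theoretical × 100
= 41/52 × 100
= 78.85%

78.85%


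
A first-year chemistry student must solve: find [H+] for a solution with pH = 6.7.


[H+] = 10^(-pH) = 10^(-6.7)
= 2.0×10^-7 M

2.0×10^-7 M


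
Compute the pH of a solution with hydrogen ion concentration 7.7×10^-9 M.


pH = -log10([H+]) = -log10(7.7×10^-9)
= 9 - log10(7.7)
= 9 - 0.89
= 8.11

8.11


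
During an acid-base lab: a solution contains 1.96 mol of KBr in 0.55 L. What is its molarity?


M = n/V = 1.96/0.55 = 3.564 mol/L

3.564 M


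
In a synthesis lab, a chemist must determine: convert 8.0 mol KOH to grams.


M(KOH) = 56.11 g/mol
mass = n × M = 8.0 × 56.11 = 448.88 g

448.88 g


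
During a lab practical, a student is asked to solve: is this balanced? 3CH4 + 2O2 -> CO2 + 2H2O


Equation: 3CH4 + 2O2 -> CO2 + 2H2O
Check atoms: C: 3≠1, H: 12≠4, O: 4=4
Not balanced

No, not balanced


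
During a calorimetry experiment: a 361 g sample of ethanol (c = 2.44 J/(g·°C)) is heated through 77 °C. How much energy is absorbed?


q = mcΔT = 361 × 2.44 × 77
= 67824.68 J

67824.68 J


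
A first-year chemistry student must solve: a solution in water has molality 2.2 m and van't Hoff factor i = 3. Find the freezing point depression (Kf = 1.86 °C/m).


ΔTf = Kf × m × i
= 1.86 × 2.2 × 3
= 12.276 °C

12.276 °C


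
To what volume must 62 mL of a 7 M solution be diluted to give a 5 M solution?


C1V1 = C2V2
7 × 62 = 5 × V2
V2 = 434/5 = 86.8 mL

86.8 mL


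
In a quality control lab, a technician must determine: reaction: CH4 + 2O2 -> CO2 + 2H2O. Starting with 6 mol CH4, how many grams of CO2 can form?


Mole ratio CO2:CH4 = 1:1
n(CO2) = 6 × 1/1 = 6.000 mol
mass = 6.000 × 44.01 = 264.06 g

264.06 g


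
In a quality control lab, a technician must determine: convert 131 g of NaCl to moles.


M(NaCl) = 58.44 g/mol
n = mass/M = 131/58.44 = 2.2416 mol

2.2416 mol


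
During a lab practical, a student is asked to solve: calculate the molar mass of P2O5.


M(P2O5) = 2×30.97 + 5×16.0
= 61.94 + 80.0
= 141.94 g/mol

141.94 g/mol


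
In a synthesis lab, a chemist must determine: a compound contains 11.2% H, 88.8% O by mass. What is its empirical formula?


Assume 100 g sample. Moles of each element:
  H: 11.2/1.008 = 11.111 mol
  O: 88.8/16.0 = 5.55 mol
Divide by smallest (5.55):
  H: 11.111/5.55 = 2.0
  O: 5.55/5.55 = 1.0
Empirical formula: H2O

H2O


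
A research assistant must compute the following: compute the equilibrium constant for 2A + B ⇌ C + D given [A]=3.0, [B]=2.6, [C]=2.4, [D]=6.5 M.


Kc = [C][D]/([A]^2[B])
= (2.4^1 × 6.5^1)/(3.0^2 × 2.6^1)
= 15.6/23.4
= 0.6667

0.6667


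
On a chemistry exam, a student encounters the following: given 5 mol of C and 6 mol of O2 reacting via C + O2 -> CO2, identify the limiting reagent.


Mole ratio available / coefficient:
  C: 5/1 = 5.000
  O2: 6/1 = 6.000
Smaller ratio is limiting.

C


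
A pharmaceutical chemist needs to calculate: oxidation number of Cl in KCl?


halide: -1
Oxidation number: -1

-1


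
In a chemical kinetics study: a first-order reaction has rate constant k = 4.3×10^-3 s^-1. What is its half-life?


t½ = ln2/k = 0.693147/(4.3×10^-3 s^-1)
= 161.2 s

161.2 s


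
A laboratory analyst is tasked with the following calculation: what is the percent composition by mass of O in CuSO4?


M(CuSO4) = 1×63.55 + 1×32.07 + 4×16.0 = 159.62 g/mol
Mass of O = 4 × 16.0 = 64.00 g/mol
% O = 64.00/159.62 × 100 = 40.10%

40.10%


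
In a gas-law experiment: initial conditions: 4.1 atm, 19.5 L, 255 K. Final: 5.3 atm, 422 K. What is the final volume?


P1V1/T1 = P2V2/T2
V2 = P1V1T2/(T1P2)
= 4.1×19.5×422/(255×5.3)
= 24.964 L

24.964 L


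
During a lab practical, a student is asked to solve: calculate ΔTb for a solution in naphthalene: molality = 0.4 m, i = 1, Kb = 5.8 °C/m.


ΔTb = Kb × m × i
= 5.8 × 0.4 × 1
= 2.32 °C

2.32 °C


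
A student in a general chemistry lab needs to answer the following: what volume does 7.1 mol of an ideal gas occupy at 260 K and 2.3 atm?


PV = nRT  (R = 0.08206 L·atm/(mol·K))
V = nRT/P = 7.1×0.08206×260/2.3
= 65.862 L

65.862 L


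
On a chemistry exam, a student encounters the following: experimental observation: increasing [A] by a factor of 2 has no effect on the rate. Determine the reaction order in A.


rate ∝ [A]^n
rate ∝ [A]^0
Order in A: 0

0


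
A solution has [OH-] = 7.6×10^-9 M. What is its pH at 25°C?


pOH = -log10([OH-]) = -log10(7.6×10^-9)
= 9 - log10(7.6) = 8.12
pH = 14 - pOH = 14 - 8.12 = 5.88

5.88


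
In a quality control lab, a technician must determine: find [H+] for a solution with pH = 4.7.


[H+] = 10^(-pH) = 10^(-4.7)
= 2.0×10^-5 M

2.0×10^-5 M


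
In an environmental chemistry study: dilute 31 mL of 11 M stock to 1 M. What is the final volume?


C1V1 = C2V2
11 × 31 = 1 × V2
V2 = 341/1 = 341.0 mL

341.0 mL


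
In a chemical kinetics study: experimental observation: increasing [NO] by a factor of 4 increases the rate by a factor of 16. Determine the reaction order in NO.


rate ∝ [NO]^n
4^n = 16 → n = 2
Order in NO: 2

2


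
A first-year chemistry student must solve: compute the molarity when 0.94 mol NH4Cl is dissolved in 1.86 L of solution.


M = n/V = 0.94/1.86 = 0.505 mol/L

0.505 M


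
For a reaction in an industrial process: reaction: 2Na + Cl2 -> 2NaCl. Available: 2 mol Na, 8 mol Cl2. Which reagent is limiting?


Mole ratio available / coefficient:
  Na: 2/2 = 1.000
  Cl2: 8/1 = 8.000
Smaller ratio is limiting.

Na


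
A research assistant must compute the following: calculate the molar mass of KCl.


M(KCl) = 1×39.1 + 1×35.45
= 39.1 + 35.45
= 74.55 g/mol

74.55 g/mol


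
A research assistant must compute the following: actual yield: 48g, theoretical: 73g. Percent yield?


% yield = actual/theoretical × 100
= 48/73 × 100
= 65.75%

65.75%


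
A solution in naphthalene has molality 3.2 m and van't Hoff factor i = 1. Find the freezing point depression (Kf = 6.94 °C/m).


ΔTf = Kf × m × i
= 6.94 × 3.2 × 1
= 22.208 °C

22.208 °C


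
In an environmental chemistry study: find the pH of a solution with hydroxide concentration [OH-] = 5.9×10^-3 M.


pOH = -log10([OH-]) = -log10(5.9×10^-3)
= 3 - log10(5.9) = 2.23
pH = 14 - pOH = 14 - 2.23 = 11.77

11.77


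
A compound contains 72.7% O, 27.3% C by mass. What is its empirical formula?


Assume 100 g sample. Moles of each element:
  O: 72.7/16.0 = 4.544 mol
  C: 27.3/12.01 = 2.273 mol
Divide by smallest (2.273):
  O: 4.544/2.273 = 2.0
  C: 2.273/2.273 = 1.0
Empirical formula: CO2

CO2


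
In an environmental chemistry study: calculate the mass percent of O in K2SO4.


M(K2SO4) = 2×39.1 + 1×32.07 + 4×16.0 = 174.27 g/mol
Mass of O = 4 × 16.0 = 64.00 g/mol
% O = 64.00/174.27 × 100 = 36.72%

36.72%


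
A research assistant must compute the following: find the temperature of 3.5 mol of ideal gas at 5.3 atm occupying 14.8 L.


PV = nRT  (R = 0.08206 L·atm/(mol·K))
T = PV/(nR) = 5.3×14.8/(3.5×0.08206)
= 78.44/0.287210
= 273.11 K

273.11 K


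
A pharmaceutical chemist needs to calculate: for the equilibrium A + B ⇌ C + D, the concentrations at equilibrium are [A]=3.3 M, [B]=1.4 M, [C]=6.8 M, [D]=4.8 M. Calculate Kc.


Kc = [C][D]/([A][B])
= (6.8^1 × 4.8^1)/(3.3^1 × 1.4^1)
= 32.64/4.62
= 7.065

7.065


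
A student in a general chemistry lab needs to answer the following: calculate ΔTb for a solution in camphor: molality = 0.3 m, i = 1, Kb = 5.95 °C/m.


ΔTb = Kb × m × i
= 5.95 × 0.3 × 1
= 1.785 °C

1.785 °C


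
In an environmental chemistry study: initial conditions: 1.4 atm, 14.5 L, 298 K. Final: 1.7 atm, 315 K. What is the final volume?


P1V1/T1 = P2V2/T2
V2 = P1V1T2/(T1P2)
= 1.4×14.5×315/(298×1.7)
= 12.622 L

12.622 L


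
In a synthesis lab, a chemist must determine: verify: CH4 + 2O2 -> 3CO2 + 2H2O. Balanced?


Equation: CH4 + 2O2 -> 3CO2 + 2H2O
Check atoms: C: 1≠3, H: 4=4, O: 4≠8
Not balanced

No, not balanced


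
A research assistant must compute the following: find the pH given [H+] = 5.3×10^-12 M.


pH = -log10([H+]) = -log10(5.3×10^-12)
= 12 - log10(5.3)
= 12 - 0.72
= 11.28

11.28


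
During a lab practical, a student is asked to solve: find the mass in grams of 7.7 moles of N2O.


M(N2O) = 44.02 g/mol
mass = n × M = 7.7 × 44.02 = 338.95 g

338.95 g


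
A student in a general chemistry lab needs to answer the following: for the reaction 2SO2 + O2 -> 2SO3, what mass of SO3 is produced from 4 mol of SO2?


Mole ratio SO3:SO2 = 2:2
n(SO3) = 4 × 2/2 = 4.000 mol
mass = 4.000 × 80.07 = 320.28 g

320.28 g


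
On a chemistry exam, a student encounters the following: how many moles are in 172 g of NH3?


M(NH3) = 17.03 g/mol
n = mass/M = 172/17.03 = 10.0998 mol

10.0998 mol


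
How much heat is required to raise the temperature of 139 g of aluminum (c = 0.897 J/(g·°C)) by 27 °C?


q = mcΔT = 139 × 0.897 × 27
= 3366.44 J

3366.44 J


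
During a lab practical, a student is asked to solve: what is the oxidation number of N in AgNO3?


(+1) + x + 3(-2) = 0, so x = +5
Oxidation number: +5

+5


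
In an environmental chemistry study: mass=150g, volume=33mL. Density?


ρ = mass/volume
= 150/33
= 4.545 g/mL

4.545 g/mL


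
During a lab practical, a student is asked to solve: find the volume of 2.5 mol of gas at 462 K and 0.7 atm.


PV = nRT  (R = 0.08206 L·atm/(mol·K))
V = nRT/P = 2.5×0.08206×462/0.7
= 135.399 L

135.399 L


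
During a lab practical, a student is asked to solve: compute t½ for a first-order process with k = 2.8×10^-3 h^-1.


t½ = ln2/k = 0.693147/(2.8×10^-3 h^-1)
= 247.6 h

247.6 h


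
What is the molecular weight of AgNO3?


M(AgNO3) = 1×107.87 + 1×14.01 + 3×16.0
= 107.87 + 14.01 + 48.0
= 169.88 g/mol

169.88 g/mol


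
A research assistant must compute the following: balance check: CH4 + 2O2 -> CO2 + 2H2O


Equation: CH4 + 2O2 -> CO2 + 2H2O
Check atoms: C: 1=1, H: 4=4, O: 4=4
Balanced

Yes, balanced


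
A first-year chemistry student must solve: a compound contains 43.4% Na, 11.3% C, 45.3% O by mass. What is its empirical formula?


Assume 100 g sample. Moles of each element:
  Na: 43.4/22.99 = 1.888 mol
  C: 11.3/12.01 = 0.941 mol
  O: 45.3/16.0 = 2.831 mol
Divide by smallest (0.941):
  Na: 1.888/0.941 = 2.01
  C: 0.941/0.941 = 1.0
  O: 2.831/0.941 = 3.01
Empirical formula: Na2CO3

Na2CO3


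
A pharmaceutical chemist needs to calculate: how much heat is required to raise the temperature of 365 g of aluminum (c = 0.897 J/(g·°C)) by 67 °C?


q = mcΔT = 365 × 0.897 × 67
= 21936.14 J

21936.14 J


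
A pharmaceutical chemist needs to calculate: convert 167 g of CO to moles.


M(CO) = 28.01 g/mol
n = mass/M = 167/28.01 = 5.9622 mol

5.9622 mol


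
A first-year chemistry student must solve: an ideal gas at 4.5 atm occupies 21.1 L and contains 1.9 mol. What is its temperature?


PV = nRT  (R = 0.08206 L·atm/(mol·K))
T = PV/(nR) = 4.5×21.1/(1.9×0.08206)
= 94.95/0.155914
= 608.99 K

608.99 K


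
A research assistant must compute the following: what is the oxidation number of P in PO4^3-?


x + 4(-2) = -3, so x = +5
Oxidation number: +5

+5


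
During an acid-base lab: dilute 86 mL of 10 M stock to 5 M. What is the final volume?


C1V1 = C2V2
10 × 86 = 5 × V2
V2 = 860/5 = 172.0 mL

172.0 mL


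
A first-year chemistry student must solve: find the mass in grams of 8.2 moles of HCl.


M(HCl) = 36.46 g/mol
mass = n × M = 8.2 × 36.46 = 298.97 g

298.97 g


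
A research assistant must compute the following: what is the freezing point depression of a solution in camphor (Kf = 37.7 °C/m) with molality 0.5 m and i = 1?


ΔTf = Kf × m × i
= 37.7 × 0.5 × 1
= 18.85 °C

18.85 °C


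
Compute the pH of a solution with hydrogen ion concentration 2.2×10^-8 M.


pH = -log10([H+]) = -log10(2.2×10^-8)
= 8 - log10(2.2)
= 8 - 0.34
= 7.66

7.66


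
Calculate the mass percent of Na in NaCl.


M(NaCl) = 1×22.99 + 1×35.45 = 58.44 g/mol
Mass of Na = 1 × 22.99 = 22.99 g/mol
% Na = 22.99/58.44 × 100 = 39.34%

39.34%


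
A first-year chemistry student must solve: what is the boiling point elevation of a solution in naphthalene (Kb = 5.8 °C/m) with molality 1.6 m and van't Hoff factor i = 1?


ΔTb = Kb × m × i
= 5.8 × 1.6 × 1
= 9.28 °C

9.28 °C


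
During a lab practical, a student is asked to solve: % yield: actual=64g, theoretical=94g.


% yield = actual/theoretical × 100
= 64/94 × 100
= 68.09%

68.09%


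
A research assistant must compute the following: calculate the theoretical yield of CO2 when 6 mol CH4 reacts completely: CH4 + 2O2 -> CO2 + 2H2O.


Mole ratio CO2:CH4 = 1:1
n(CO2) = 6 × 1/1 = 6.000 mol
mass = 6.000 × 44.01 = 264.06 g

264.06 g


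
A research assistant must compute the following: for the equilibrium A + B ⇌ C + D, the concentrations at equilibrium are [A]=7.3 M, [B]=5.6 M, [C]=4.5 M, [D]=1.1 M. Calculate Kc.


Kc = [C][D]/([A][B])
= (4.5^1 × 1.1^1)/(7.3^1 × 5.6^1)
= 4.95/40.88
= 0.1211

0.1211


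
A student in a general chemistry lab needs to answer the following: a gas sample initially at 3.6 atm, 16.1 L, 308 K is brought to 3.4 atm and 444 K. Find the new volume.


P1V1/T1 = P2V2/T2
V2 = P1V1T2/(T1P2)
= 3.6×16.1×444/(308×3.4)
= 24.574 L

24.574 L


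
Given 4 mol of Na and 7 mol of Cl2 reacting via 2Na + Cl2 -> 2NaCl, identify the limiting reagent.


Mole ratio available / coefficient:
  Na: 4/2 = 2.000
  Cl2: 7/1 = 7.000
Smaller ratio is limiting.

Na


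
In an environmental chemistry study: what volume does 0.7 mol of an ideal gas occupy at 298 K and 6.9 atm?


PV = nRT  (R = 0.08206 L·atm/(mol·K))
V = nRT/P = 0.7×0.08206×298/6.9
= 2.481 L

2.481 L


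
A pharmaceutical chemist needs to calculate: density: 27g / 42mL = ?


ρ = mass/volume
= 27/42
= 0.643 g/mL

0.643 g/mL


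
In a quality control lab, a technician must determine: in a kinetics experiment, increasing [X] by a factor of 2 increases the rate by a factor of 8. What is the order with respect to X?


rate ∝ [X]^n
2^n = 8 → n = 3
Order in X: 3

3


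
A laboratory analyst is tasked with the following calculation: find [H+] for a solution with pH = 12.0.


[H+] = 10^(-pH) = 10^(-12.0)
= 1.0×10^-12 M

1.0×10^-12 M


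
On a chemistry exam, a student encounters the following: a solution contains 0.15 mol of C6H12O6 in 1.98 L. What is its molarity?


M = n/V = 0.15/1.98 = 0.076 mol/L

0.076 M


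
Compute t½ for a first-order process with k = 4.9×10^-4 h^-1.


t½ = ln2/k = 0.693147/(4.9×10^-4 h^-1)
= 1415 h

1415 h


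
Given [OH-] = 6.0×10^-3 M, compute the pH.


pOH = -log10([OH-]) = -log10(6.0×10^-3)
= 3 - log10(6.0) = 2.22
pH = 14 - pOH = 14 - 2.22 = 11.78

11.78


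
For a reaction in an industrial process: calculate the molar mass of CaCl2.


M(CaCl2) = 1×40.08 + 2×35.45
= 40.08 + 70.9
= 110.98 g/mol

110.98 g/mol


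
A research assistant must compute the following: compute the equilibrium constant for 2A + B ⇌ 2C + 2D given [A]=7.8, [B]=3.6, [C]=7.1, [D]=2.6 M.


Kc = [C]^2[D]^2/([A]^2[B])
= (7.1^2 × 2.6^2)/(7.8^2 × 3.6^1)
= 340.7716/219.024
= 1.556

1.556


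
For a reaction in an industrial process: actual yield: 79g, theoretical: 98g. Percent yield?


% yield = actual/theoretical × 100
= 79/98 × 100
= 80.61%

80.61%


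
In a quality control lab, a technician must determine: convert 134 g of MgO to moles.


M(MgO) = 40.31 g/mol
n = mass/M = 134/40.31 = 3.3242 mol

3.3242 mol


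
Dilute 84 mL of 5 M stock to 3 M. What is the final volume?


C1V1 = C2V2
5 × 84 = 3 × V2
V2 = 420/3 = 140.0 mL

140.0 mL


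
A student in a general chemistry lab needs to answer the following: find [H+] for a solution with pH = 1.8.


[H+] = 10^(-pH) = 10^(-1.8)
= 1.58×10^-2 M

1.58×10^-2 M


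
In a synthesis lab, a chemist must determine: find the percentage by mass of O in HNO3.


M(HNO3) = 1×1.008 + 1×14.01 + 3×16.0 = 63.018 g/mol
Mass of O = 3 × 16.0 = 48.00 g/mol
% O = 48.00/63.018 × 100 = 76.17%

76.17%


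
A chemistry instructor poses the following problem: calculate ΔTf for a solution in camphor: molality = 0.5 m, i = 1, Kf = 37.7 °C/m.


ΔTf = Kf × m × i
= 37.7 × 0.5 × 1
= 18.85 °C

18.85 °C


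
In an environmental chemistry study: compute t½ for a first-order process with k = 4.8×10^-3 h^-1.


t½ = ln2/k = 0.693147/(4.8×10^-3 h^-1)
= 144.4 h

144.4 h


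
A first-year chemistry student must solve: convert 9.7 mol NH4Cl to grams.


M(NH4Cl) = 53.49 g/mol
mass = n × M = 9.7 × 53.49 = 518.85 g

518.85 g


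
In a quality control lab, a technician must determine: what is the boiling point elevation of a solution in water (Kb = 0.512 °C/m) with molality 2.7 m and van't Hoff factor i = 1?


ΔTb = Kb × m × i
= 0.512 × 2.7 × 1
= 1.3824 °C

1.3824 °C


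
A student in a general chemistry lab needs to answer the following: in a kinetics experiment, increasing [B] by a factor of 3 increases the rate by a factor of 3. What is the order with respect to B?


rate ∝ [B]^n
3^n = 3 → n = 1
Order in B: 1

1


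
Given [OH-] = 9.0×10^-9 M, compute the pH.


pOH = -log10([OH-]) = -log10(9.0×10^-9)
= 9 - log10(9.0) = 8.05
pH = 14 - pOH = 14 - 8.05 = 5.95

5.95


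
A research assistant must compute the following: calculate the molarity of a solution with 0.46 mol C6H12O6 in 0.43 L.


M = n/V = 0.46/0.43 = 1.070 mol/L

1.070 M


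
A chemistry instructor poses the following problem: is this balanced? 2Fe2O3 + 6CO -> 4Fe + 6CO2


Equation: 2Fe2O3 + 6CO -> 4Fe + 6CO2
Check atoms: C: 6=6, Fe: 4=4, O: 12=12
Balanced

Yes, balanced
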